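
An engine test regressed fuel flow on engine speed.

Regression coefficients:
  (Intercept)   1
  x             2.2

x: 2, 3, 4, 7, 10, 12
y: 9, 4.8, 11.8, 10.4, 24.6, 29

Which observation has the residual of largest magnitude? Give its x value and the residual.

x = 7, e = -6

x=2: ŷ = 1 + 2.2·2 = 5.4; e = 9 − 5.4 = 3.6
x=3: ŷ = 1 + 2.2·3 = 7.6; e = 4.8 − 7.6 = -2.8
x=4: ŷ = 1 + 2.2·4 = 9.8; e = 11.8 − 9.8 = 2
x=7: ŷ = 1 + 2.2·7 = 16.4; e = 10.4 − 16.4 = -6
x=10: ŷ = 1 + 2.2·10 = 23; e = 24.6 − 23 = 1.6
x=12: ŷ = 1 + 2.2·12 = 27.4; e = 29 − 27.4 = 1.6
Largest |e| is 6 at x = 7, residual -6.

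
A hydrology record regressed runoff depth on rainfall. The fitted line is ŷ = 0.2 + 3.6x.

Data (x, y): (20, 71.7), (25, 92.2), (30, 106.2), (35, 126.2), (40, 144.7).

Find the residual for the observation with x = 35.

r = 0

ŷ = 0.2 + 3.6·35 = 126.2
r = 126.2 − 126.2 = 0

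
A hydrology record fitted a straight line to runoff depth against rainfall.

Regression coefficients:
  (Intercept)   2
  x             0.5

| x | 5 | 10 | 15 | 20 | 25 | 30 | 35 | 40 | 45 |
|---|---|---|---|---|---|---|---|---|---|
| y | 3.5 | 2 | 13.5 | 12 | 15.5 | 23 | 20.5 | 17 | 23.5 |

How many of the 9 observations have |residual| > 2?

4

x=5: ŷ = 2 + 0.5·5 = 4.5; e = 3.5 − 4.5 = -1
x=10: ŷ = 2 + 0.5·10 = 7; e = 2 − 7 = -5
x=15: ŷ = 2 + 0.5·15 = 9.5; e = 13.5 − 9.5 = 4
x=20: ŷ = 2 + 0.5·20 = 12; e = 12 − 12 = 0
x=25: ŷ = 2 + 0.5·25 = 14.5; e = 15.5 − 14.5 = 1
x=30: ŷ = 2 + 0.5·30 = 17; e = 23 − 17 = 6
x=35: ŷ = 2 + 0.5·35 = 19.5; e = 20.5 − 19.5 = 1
x=40: ŷ = 2 + 0.5·40 = 22; e = 17 − 22 = -5
x=45: ŷ = 2 + 0.5·45 = 24.5; e = 23.5 − 24.5 = -1
|e| > 2: x=10 (|e|=5), x=15 (|e|=4), x=30 (|e|=6), x=40 (|e|=5) → 4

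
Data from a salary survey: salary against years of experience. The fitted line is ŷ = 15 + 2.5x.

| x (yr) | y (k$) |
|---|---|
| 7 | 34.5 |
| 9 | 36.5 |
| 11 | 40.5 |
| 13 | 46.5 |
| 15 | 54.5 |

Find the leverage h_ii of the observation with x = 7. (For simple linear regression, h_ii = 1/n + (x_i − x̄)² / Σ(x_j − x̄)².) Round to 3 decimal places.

x̄ = (7 + 9 + 11 + 13 + 15)/5 = 11
Σ(x − x̄)² = 16 + 4 + 0 + 4 + 16 = 40
h = 1/5 + (-4)²/40 = 0.2 + 0.4 = 0.600

h = 0.600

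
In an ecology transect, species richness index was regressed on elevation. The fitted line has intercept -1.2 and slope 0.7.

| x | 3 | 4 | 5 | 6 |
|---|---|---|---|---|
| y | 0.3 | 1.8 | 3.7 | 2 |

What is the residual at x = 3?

ŷ = -1.2 + 0.7·3 = 0.9
e = 0.3 − 0.9 = -0.6

e = -0.6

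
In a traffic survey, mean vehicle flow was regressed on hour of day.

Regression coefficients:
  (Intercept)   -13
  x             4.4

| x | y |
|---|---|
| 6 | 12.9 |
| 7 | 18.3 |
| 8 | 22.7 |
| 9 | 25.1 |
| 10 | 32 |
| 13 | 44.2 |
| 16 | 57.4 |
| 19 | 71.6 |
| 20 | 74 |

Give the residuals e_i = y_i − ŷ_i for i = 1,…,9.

x=6: ŷ = -13 + 4.4·6 = 13.4; e = 12.9 − 13.4 = -0.5
x=7: ŷ = -13 + 4.4·7 = 17.8; e = 18.3 − 17.8 = 0.5
x=8: ŷ = -13 + 4.4·8 = 22.2; e = 22.7 − 22.2 = 0.5
x=9: ŷ = -13 + 4.4·9 = 26.6; e = 25.1 − 26.6 = -1.5
x=10: ŷ = -13 + 4.4·10 = 31; e = 32 − 31 = 1
x=13: ŷ = -13 + 4.4·13 = 44.2; e = 44.2 − 44.2 = 0
x=16: ŷ = -13 + 4.4·16 = 57.4; e = 57.4 − 57.4 = 0
x=19: ŷ = -13 + 4.4·19 = 70.6; e = 71.6 − 70.6 = 1
x=20: ŷ = -13 + 4.4·20 = 75; e = 74 − 75 = -1

-0.5, 0.5, 0.5, -1.5, 1, 0, 0, 1, -1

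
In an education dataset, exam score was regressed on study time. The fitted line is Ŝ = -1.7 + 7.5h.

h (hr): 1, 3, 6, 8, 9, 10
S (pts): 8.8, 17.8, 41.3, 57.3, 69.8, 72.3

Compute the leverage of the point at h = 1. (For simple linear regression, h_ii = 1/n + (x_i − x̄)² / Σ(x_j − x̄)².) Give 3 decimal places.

h = 0.592

h̄ = (1 + 3 + 6 + 8 + 9 + 10)/6 = 6.16667
Σ(h − h̄)² = 26.6944 + 10.0278 + 0.0277778 + 3.36111 + 8.02778 + 14.6944 = 62.8333
h = 1/6 + (-5.16667)²/62.8333 = 0.166667 + 0.424845 = 0.592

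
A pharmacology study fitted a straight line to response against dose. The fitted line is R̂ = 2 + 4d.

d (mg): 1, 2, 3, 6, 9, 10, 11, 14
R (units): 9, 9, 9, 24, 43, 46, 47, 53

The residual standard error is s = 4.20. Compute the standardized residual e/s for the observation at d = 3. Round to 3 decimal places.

-1.190

R̂ = 2 + 4·3 = 14
e = 9 − 14 = -5
e/s = -5 / 4.20 = -1.190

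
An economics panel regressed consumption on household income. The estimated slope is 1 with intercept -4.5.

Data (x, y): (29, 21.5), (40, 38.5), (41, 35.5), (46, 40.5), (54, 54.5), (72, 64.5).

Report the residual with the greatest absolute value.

x=29: ŷ = -4.5 + 29 = 24.5; e = 21.5 − 24.5 = -3
x=40: ŷ = -4.5 + 40 = 35.5; e = 38.5 − 35.5 = 3
x=41: ŷ = -4.5 + 41 = 36.5; e = 35.5 − 36.5 = -1
x=46: ŷ = -4.5 + 46 = 41.5; e = 40.5 − 41.5 = -1
x=54: ŷ = -4.5 + 54 = 49.5; e = 54.5 − 49.5 = 5
x=72: ŷ = -4.5 + 72 = 67.5; e = 64.5 − 67.5 = -3
Largest |e| is 5 at x = 54, residual 5.

e = 5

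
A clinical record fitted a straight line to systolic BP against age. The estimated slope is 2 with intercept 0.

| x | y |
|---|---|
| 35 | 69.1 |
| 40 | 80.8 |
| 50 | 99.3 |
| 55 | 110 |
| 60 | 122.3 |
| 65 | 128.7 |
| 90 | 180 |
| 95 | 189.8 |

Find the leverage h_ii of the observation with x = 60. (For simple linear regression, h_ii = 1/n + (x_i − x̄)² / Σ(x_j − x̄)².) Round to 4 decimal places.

h = 0.1255

x̄ = (35 + 40 + 50 + 55 + 60 + 65 + 90 + 95)/8 = 61.25
Σ(x − x̄)² = 689.062 + 451.562 + 126.562 + 39.0625 + 1.5625 + 14.0625 + 826.562 + 1139.06 = 3287.5
h = 1/8 + (-1.25)²/3287.5 = 0.125 + 0.000475285 = 0.1255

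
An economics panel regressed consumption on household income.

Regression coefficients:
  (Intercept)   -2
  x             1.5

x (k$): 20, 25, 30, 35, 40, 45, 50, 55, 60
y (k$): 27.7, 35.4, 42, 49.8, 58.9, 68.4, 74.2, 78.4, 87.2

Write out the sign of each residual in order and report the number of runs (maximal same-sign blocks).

x=20: ŷ = -2 + 1.5·20 = 28; e = 27.7 − 28 = -0.3
x=25: ŷ = -2 + 1.5·25 = 35.5; e = 35.4 − 35.5 = -0.1
x=30: ŷ = -2 + 1.5·30 = 43; e = 42 − 43 = -1
x=35: ŷ = -2 + 1.5·35 = 50.5; e = 49.8 − 50.5 = -0.7
x=40: ŷ = -2 + 1.5·40 = 58; e = 58.9 − 58 = 0.9
x=45: ŷ = -2 + 1.5·45 = 65.5; e = 68.4 − 65.5 = 2.9
x=50: ŷ = -2 + 1.5·50 = 73; e = 74.2 − 73 = 1.2
x=55: ŷ = -2 + 1.5·55 = 80.5; e = 78.4 − 80.5 = -2.1
x=60: ŷ = -2 + 1.5·60 = 88; e = 87.2 − 88 = -0.8
Signs: − − − − + + + − −
Runs: −×4, +×3, −×2 → 3

3 runs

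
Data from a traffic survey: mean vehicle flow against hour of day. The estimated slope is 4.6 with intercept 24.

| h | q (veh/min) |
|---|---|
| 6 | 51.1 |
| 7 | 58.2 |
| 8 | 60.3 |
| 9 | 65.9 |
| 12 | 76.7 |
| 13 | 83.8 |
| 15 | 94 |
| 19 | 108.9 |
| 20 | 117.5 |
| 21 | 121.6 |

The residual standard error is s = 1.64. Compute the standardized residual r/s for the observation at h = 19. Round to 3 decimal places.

ŷ = 24 + 4.6·19 = 111.4
r = 108.9 − 111.4 = -2.5
r/s = -2.5 / 1.64 = -1.524

-1.524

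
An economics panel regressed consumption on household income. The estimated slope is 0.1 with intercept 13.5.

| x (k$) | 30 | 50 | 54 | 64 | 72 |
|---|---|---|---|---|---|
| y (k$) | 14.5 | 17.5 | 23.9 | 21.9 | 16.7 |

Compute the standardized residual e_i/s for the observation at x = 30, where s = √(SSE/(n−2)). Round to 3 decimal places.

x=30: ŷ = 13.5 + 0.1·30 = 16.5; e = 14.5 − 16.5 = -2
x=50: ŷ = 13.5 + 0.1·50 = 18.5; e = 17.5 − 18.5 = -1
x=54: ŷ = 13.5 + 0.1·54 = 18.9; e = 23.9 − 18.9 = 5
x=64: ŷ = 13.5 + 0.1·64 = 19.9; e = 21.9 − 19.9 = 2
x=72: ŷ = 13.5 + 0.1·72 = 20.7; e = 16.7 − 20.7 = -4
SSE = 4 + 1 + 25 + 4 + 16 = 50
s = √(50/3) = 4.08248
e/s = -2 / 4.08248 = -0.490

-0.490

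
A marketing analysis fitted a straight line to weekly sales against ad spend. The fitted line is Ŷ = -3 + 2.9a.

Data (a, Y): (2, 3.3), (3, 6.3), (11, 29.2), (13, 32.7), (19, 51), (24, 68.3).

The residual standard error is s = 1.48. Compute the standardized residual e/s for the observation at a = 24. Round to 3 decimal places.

1.149

Ŷ = -3 + 2.9·24 = 66.6
e = 68.3 − 66.6 = 1.7
e/s = 1.7 / 1.48 = 1.149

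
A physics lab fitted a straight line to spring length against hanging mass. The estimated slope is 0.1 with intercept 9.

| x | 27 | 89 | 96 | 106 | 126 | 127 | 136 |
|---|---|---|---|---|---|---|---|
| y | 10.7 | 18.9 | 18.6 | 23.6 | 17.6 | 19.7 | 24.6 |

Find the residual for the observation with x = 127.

r = -2

ŷ = 9 + 0.1·127 = 21.7
r = 19.7 − 21.7 = -2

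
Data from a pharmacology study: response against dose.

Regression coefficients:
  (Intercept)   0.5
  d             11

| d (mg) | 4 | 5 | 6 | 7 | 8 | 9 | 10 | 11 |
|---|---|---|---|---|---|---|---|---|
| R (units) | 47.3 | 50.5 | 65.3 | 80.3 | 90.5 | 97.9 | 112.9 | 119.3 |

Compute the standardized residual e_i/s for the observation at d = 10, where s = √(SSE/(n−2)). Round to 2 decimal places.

0.76

d=4: R̂ = 0.5 + 11·4 = 44.5; e = 47.3 − 44.5 = 2.8
d=5: R̂ = 0.5 + 11·5 = 55.5; e = 50.5 − 55.5 = -5
d=6: R̂ = 0.5 + 11·6 = 66.5; e = 65.3 − 66.5 = -1.2
d=7: R̂ = 0.5 + 11·7 = 77.5; e = 80.3 − 77.5 = 2.8
d=8: R̂ = 0.5 + 11·8 = 88.5; e = 90.5 − 88.5 = 2
d=9: R̂ = 0.5 + 11·9 = 99.5; e = 97.9 − 99.5 = -1.6
d=10: R̂ = 0.5 + 11·10 = 110.5; e = 112.9 − 110.5 = 2.4
d=11: R̂ = 0.5 + 11·11 = 121.5; e = 119.3 − 121.5 = -2.2
SSE = 7.84 + 25 + 1.44 + 7.84 + 4 + 2.56 + 5.76 + 4.84 = 59.28
s = √(59.28/6) = 3.14325
e/s = 2.4 / 3.14325 = 0.76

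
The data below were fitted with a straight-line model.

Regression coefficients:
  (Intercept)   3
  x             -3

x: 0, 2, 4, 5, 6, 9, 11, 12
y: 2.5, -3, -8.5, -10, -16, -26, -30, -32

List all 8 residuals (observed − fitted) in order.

x=0: ŷ = 3 − 3·0 = 3; r = 2.5 − 3 = -0.5
x=2: ŷ = 3 − 3·2 = -3; r = -3 − (-3) = 0
x=4: ŷ = 3 − 3·4 = -9; r = -8.5 − (-9) = 0.5
x=5: ŷ = 3 − 3·5 = -12; r = -10 − (-12) = 2
x=6: ŷ = 3 − 3·6 = -15; r = -16 − (-15) = -1
x=9: ŷ = 3 − 3·9 = -24; r = -26 − (-24) = -2
x=11: ŷ = 3 − 3·11 = -30; r = -30 − (-30) = 0
x=12: ŷ = 3 − 3·12 = -33; r = -32 − (-33) = 1

-0.5, 0, 0.5, 2, -1, -2, 0, 1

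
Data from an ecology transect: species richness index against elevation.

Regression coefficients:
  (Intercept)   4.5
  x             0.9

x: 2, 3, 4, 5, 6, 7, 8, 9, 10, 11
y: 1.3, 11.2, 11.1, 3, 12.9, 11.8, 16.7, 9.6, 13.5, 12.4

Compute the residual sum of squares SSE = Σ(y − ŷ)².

x=2: ŷ = 4.5 + 0.9·2 = 6.3; r = 1.3 − 6.3 = -5
x=3: ŷ = 4.5 + 0.9·3 = 7.2; r = 11.2 − 7.2 = 4
x=4: ŷ = 4.5 + 0.9·4 = 8.1; r = 11.1 − 8.1 = 3
x=5: ŷ = 4.5 + 0.9·5 = 9; r = 3 − 9 = -6
x=6: ŷ = 4.5 + 0.9·6 = 9.9; r = 12.9 − 9.9 = 3
x=7: ŷ = 4.5 + 0.9·7 = 10.8; r = 11.8 − 10.8 = 1
x=8: ŷ = 4.5 + 0.9·8 = 11.7; r = 16.7 − 11.7 = 5
x=9: ŷ = 4.5 + 0.9·9 = 12.6; r = 9.6 − 12.6 = -3
x=10: ŷ = 4.5 + 0.9·10 = 13.5; r = 13.5 − 13.5 = 0
x=11: ŷ = 4.5 + 0.9·11 = 14.4; r = 12.4 − 14.4 = -2
SSE = 25 + 16 + 9 + 36 + 9 + 1 + 25 + 9 + 0 + 4 = 134

SSE = 134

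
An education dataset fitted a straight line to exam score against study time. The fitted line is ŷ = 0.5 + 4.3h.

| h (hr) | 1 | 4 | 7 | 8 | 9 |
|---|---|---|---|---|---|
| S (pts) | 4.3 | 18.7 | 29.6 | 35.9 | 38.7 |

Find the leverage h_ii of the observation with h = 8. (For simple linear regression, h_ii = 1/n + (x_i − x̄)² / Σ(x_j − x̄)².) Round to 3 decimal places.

h = 0.313

h̄ = (1 + 4 + 7 + 8 + 9)/5 = 5.8
Σ(h − h̄)² = 23.04 + 3.24 + 1.44 + 4.84 + 10.24 = 42.8
h = 1/5 + (2.2)²/42.8 = 0.2 + 0.113084 = 0.313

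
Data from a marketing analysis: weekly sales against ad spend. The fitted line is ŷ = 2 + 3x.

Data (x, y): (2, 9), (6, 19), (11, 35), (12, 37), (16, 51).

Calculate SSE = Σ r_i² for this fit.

SSE = 4

x=2: ŷ = 2 + 3·2 = 8; r = 9 − 8 = 1
x=6: ŷ = 2 + 3·6 = 20; r = 19 − 20 = -1
x=11: ŷ = 2 + 3·11 = 35; r = 35 − 35 = 0
x=12: ŷ = 2 + 3·12 = 38; r = 37 − 38 = -1
x=16: ŷ = 2 + 3·16 = 50; r = 51 − 50 = 1
SSE = 1 + 1 + 0 + 1 + 1 = 4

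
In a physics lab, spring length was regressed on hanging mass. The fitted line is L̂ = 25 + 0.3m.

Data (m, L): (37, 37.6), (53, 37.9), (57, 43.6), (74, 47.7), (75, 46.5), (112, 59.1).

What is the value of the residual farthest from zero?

r = -3

m=37: L̂ = 25 + 0.3·37 = 36.1; r = 37.6 − 36.1 = 1.5
m=53: L̂ = 25 + 0.3·53 = 40.9; r = 37.9 − 40.9 = -3
m=57: L̂ = 25 + 0.3·57 = 42.1; r = 43.6 − 42.1 = 1.5
m=74: L̂ = 25 + 0.3·74 = 47.2; r = 47.7 − 47.2 = 0.5
m=75: L̂ = 25 + 0.3·75 = 47.5; r = 46.5 − 47.5 = -1
m=112: L̂ = 25 + 0.3·112 = 58.6; r = 59.1 − 58.6 = 0.5
Largest |r| is 3 at m = 53, residual -3.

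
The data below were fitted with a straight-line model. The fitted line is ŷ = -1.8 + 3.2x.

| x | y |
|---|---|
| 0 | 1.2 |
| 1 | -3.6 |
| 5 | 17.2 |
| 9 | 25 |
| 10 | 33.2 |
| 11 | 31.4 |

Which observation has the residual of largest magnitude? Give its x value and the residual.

x=0: ŷ = -1.8 + 3.2·0 = -1.8; e = 1.2 − (-1.8) = 3
x=1: ŷ = -1.8 + 3.2·1 = 1.4; e = -3.6 − 1.4 = -5
x=5: ŷ = -1.8 + 3.2·5 = 14.2; e = 17.2 − 14.2 = 3
x=9: ŷ = -1.8 + 3.2·9 = 27; e = 25 − 27 = -2
x=10: ŷ = -1.8 + 3.2·10 = 30.2; e = 33.2 − 30.2 = 3
x=11: ŷ = -1.8 + 3.2·11 = 33.4; e = 31.4 − 33.4 = -2
Largest |e| is 5 at x = 1, residual -5.

x = 1, e = -5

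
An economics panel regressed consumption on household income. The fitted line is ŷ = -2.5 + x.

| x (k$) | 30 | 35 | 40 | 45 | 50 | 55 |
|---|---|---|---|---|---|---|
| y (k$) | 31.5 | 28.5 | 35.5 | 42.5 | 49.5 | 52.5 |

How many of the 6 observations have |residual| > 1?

4

x=30: ŷ = -2.5 + 30 = 27.5; e = 31.5 − 27.5 = 4
x=35: ŷ = -2.5 + 35 = 32.5; e = 28.5 − 32.5 = -4
x=40: ŷ = -2.5 + 40 = 37.5; e = 35.5 − 37.5 = -2
x=45: ŷ = -2.5 + 45 = 42.5; e = 42.5 − 42.5 = 0
x=50: ŷ = -2.5 + 50 = 47.5; e = 49.5 − 47.5 = 2
x=55: ŷ = -2.5 + 55 = 52.5; e = 52.5 − 52.5 = 0
|e| > 1: x=30 (|e|=4), x=35 (|e|=4), x=40 (|e|=2), x=50 (|e|=2) → 4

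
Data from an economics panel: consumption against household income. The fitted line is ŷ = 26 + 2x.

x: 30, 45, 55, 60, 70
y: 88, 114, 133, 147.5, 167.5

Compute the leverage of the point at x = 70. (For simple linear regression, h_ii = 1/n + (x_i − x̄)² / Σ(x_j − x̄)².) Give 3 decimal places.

h = 0.548

x̄ = (30 + 45 + 55 + 60 + 70)/5 = 52
Σ(x − x̄)² = 484 + 49 + 9 + 64 + 324 = 930
h = 1/5 + (18)²/930 = 0.2 + 0.348387 = 0.548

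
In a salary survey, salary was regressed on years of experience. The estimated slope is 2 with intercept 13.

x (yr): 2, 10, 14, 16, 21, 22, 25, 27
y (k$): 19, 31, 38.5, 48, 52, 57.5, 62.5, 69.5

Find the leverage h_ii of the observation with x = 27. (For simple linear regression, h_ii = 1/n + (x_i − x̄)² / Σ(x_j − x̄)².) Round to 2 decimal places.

x̄ = (2 + 10 + 14 + 16 + 21 + 22 + 25 + 27)/8 = 17.125
Σ(x − x̄)² = 228.766 + 50.7656 + 9.76562 + 1.26562 + 15.0156 + 23.7656 + 62.0156 + 97.5156 = 488.875
h = 1/8 + (9.875)²/488.875 = 0.125 + 0.199469 = 0.32

h = 0.32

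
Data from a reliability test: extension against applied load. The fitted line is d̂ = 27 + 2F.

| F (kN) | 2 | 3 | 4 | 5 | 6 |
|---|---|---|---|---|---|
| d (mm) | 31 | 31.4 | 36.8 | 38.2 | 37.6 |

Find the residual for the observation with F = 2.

e = 0

d̂ = 27 + 2·2 = 31
e = 31 − 31 = 0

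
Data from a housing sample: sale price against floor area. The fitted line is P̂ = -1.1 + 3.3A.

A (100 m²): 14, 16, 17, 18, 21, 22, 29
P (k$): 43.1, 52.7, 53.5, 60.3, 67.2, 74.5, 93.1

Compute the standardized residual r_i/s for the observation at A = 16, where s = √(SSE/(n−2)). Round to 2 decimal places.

0.46

A=14: P̂ = -1.1 + 3.3·14 = 45.1; r = 43.1 − 45.1 = -2
A=16: P̂ = -1.1 + 3.3·16 = 51.7; r = 52.7 − 51.7 = 1
A=17: P̂ = -1.1 + 3.3·17 = 55; r = 53.5 − 55 = -1.5
A=18: P̂ = -1.1 + 3.3·18 = 58.3; r = 60.3 − 58.3 = 2
A=21: P̂ = -1.1 + 3.3·21 = 68.2; r = 67.2 − 68.2 = -1
A=22: P̂ = -1.1 + 3.3·22 = 71.5; r = 74.5 − 71.5 = 3
A=29: P̂ = -1.1 + 3.3·29 = 94.6; r = 93.1 − 94.6 = -1.5
SSE = 4 + 1 + 2.25 + 4 + 1 + 9 + 2.25 = 23.5
s = √(23.5/5) = 2.16795
r/s = 1 / 2.16795 = 0.46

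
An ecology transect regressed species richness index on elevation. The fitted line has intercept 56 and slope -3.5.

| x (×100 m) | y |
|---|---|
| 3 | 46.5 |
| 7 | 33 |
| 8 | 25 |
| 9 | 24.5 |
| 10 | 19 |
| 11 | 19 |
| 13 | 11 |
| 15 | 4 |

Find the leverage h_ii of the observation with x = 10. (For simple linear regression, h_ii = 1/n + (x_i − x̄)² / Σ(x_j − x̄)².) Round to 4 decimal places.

x̄ = (3 + 7 + 8 + 9 + 10 + 11 + 13 + 15)/8 = 9.5
Σ(x − x̄)² = 42.25 + 6.25 + 2.25 + 0.25 + 0.25 + 2.25 + 12.25 + 30.25 = 96
h = 1/8 + (0.5)²/96 = 0.125 + 0.00260417 = 0.1276

h = 0.1276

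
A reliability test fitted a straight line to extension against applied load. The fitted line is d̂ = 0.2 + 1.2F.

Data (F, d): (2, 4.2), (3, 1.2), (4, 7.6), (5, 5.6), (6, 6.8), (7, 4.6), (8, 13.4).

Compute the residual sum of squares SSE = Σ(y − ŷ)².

SSE = 45.76

F=2: d̂ = 0.2 + 1.2·2 = 2.6; r = 4.2 − 2.6 = 1.6
F=3: d̂ = 0.2 + 1.2·3 = 3.8; r = 1.2 − 3.8 = -2.6
F=4: d̂ = 0.2 + 1.2·4 = 5; r = 7.6 − 5 = 2.6
F=5: d̂ = 0.2 + 1.2·5 = 6.2; r = 5.6 − 6.2 = -0.6
F=6: d̂ = 0.2 + 1.2·6 = 7.4; r = 6.8 − 7.4 = -0.6
F=7: d̂ = 0.2 + 1.2·7 = 8.6; r = 4.6 − 8.6 = -4
F=8: d̂ = 0.2 + 1.2·8 = 9.8; r = 13.4 − 9.8 = 3.6
SSE = 2.56 + 6.76 + 6.76 + 0.36 + 0.36 + 16 + 12.96 = 45.76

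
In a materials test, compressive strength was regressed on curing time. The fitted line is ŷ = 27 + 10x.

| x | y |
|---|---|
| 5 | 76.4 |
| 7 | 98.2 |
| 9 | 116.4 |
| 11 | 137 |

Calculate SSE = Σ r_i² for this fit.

SSE = 2.16

x=5: ŷ = 27 + 10·5 = 77; r = 76.4 − 77 = -0.6
x=7: ŷ = 27 + 10·7 = 97; r = 98.2 − 97 = 1.2
x=9: ŷ = 27 + 10·9 = 117; r = 116.4 − 117 = -0.6
x=11: ŷ = 27 + 10·11 = 137; r = 137 − 137 = 0
SSE = 0.36 + 1.44 + 0.36 + 0 = 2.16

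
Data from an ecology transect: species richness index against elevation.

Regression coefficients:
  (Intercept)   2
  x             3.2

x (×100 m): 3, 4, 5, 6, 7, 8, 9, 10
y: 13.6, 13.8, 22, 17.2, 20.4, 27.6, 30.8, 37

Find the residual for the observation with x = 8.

ŷ = 2 + 3.2·8 = 27.6
e = 27.6 − 27.6 = 0

e = 0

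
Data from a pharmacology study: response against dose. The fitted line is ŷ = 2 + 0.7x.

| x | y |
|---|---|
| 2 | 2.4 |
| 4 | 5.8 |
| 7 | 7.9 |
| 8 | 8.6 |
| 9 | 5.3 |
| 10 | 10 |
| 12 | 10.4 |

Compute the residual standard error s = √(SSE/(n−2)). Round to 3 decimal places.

x=2: ŷ = 2 + 0.7·2 = 3.4; e = 2.4 − 3.4 = -1
x=4: ŷ = 2 + 0.7·4 = 4.8; e = 5.8 − 4.8 = 1
x=7: ŷ = 2 + 0.7·7 = 6.9; e = 7.9 − 6.9 = 1
x=8: ŷ = 2 + 0.7·8 = 7.6; e = 8.6 − 7.6 = 1
x=9: ŷ = 2 + 0.7·9 = 8.3; e = 5.3 − 8.3 = -3
x=10: ŷ = 2 + 0.7·10 = 9; e = 10 − 9 = 1
x=12: ŷ = 2 + 0.7·12 = 10.4; e = 10.4 − 10.4 = 0
SSE = 1 + 1 + 1 + 1 + 9 + 1 + 0 = 14
s = √(14/5) = √2.8 ≈ 1.673

s = 1.673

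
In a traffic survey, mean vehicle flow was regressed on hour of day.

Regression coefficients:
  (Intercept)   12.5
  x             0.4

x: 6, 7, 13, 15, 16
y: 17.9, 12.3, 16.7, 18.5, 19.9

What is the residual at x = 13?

r = -1

ŷ = 12.5 + 0.4·13 = 17.7
r = 16.7 − 17.7 = -1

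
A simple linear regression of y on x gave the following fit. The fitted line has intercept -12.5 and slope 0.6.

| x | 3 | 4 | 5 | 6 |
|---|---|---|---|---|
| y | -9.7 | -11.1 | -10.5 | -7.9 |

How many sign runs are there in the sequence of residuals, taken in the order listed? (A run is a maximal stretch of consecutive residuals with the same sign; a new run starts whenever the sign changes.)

x=3: ŷ = -12.5 + 0.6·3 = -10.7; e = -9.7 − (-10.7) = 1
x=4: ŷ = -12.5 + 0.6·4 = -10.1; e = -11.1 − (-10.1) = -1
x=5: ŷ = -12.5 + 0.6·5 = -9.5; e = -10.5 − (-9.5) = -1
x=6: ŷ = -12.5 + 0.6·6 = -8.9; e = -7.9 − (-8.9) = 1
Signs: + − − +
Runs: +×1, −×2, +×1 → 3

3 runs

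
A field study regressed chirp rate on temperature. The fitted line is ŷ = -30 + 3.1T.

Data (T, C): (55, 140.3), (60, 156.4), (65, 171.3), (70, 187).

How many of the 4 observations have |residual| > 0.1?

3

T=55: ŷ = -30 + 3.1·55 = 140.5; r = 140.3 − 140.5 = -0.2
T=60: ŷ = -30 + 3.1·60 = 156; r = 156.4 − 156 = 0.4
T=65: ŷ = -30 + 3.1·65 = 171.5; r = 171.3 − 171.5 = -0.2
T=70: ŷ = -30 + 3.1·70 = 187; r = 187 − 187 = 0
|r| > 0.1: T=55 (|r|=0.2), T=60 (|r|=0.4), T=65 (|r|=0.2) → 3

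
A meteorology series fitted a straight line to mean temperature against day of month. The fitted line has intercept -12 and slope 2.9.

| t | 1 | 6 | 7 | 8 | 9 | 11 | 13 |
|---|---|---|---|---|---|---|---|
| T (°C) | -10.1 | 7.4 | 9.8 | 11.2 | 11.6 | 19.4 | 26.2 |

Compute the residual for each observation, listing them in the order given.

t=1: T̂ = -12 + 2.9·1 = -9.1; r = -10.1 − (-9.1) = -1
t=6: T̂ = -12 + 2.9·6 = 5.4; r = 7.4 − 5.4 = 2
t=7: T̂ = -12 + 2.9·7 = 8.3; r = 9.8 − 8.3 = 1.5
t=8: T̂ = -12 + 2.9·8 = 11.2; r = 11.2 − 11.2 = 0
t=9: T̂ = -12 + 2.9·9 = 14.1; r = 11.6 − 14.1 = -2.5
t=11: T̂ = -12 + 2.9·11 = 19.9; r = 19.4 − 19.9 = -0.5
t=13: T̂ = -12 + 2.9·13 = 25.7; r = 26.2 − 25.7 = 0.5

-1, 2, 1.5, 0, -2.5, -0.5, 0.5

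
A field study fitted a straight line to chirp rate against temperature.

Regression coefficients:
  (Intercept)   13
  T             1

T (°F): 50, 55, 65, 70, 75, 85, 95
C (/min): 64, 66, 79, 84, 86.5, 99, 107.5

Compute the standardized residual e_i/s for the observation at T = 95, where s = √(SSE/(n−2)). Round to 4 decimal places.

-0.3450

T=50: ŷ = 13 + 50 = 63; e = 64 − 63 = 1
T=55: ŷ = 13 + 55 = 68; e = 66 − 68 = -2
T=65: ŷ = 13 + 65 = 78; e = 79 − 78 = 1
T=70: ŷ = 13 + 70 = 83; e = 84 − 83 = 1
T=75: ŷ = 13 + 75 = 88; e = 86.5 − 88 = -1.5
T=85: ŷ = 13 + 85 = 98; e = 99 − 98 = 1
T=95: ŷ = 13 + 95 = 108; e = 107.5 − 108 = -0.5
SSE = 1 + 4 + 1 + 1 + 2.25 + 1 + 0.25 = 10.5
s = √(10.5/5) = 1.44914
e/s = -0.5 / 1.44914 = -0.3450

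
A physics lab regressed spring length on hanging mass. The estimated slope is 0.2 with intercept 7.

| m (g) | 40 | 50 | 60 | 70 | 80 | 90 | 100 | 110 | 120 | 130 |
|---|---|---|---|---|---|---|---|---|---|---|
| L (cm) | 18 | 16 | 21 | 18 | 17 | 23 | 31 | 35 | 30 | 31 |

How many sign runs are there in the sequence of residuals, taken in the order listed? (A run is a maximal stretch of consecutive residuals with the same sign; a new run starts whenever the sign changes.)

m=40: L̂ = 7 + 0.2·40 = 15; r = 18 − 15 = 3
m=50: L̂ = 7 + 0.2·50 = 17; r = 16 − 17 = -1
m=60: L̂ = 7 + 0.2·60 = 19; r = 21 − 19 = 2
m=70: L̂ = 7 + 0.2·70 = 21; r = 18 − 21 = -3
m=80: L̂ = 7 + 0.2·80 = 23; r = 17 − 23 = -6
m=90: L̂ = 7 + 0.2·90 = 25; r = 23 − 25 = -2
m=100: L̂ = 7 + 0.2·100 = 27; r = 31 − 27 = 4
m=110: L̂ = 7 + 0.2·110 = 29; r = 35 − 29 = 6
m=120: L̂ = 7 + 0.2·120 = 31; r = 30 − 31 = -1
m=130: L̂ = 7 + 0.2·130 = 33; r = 31 − 33 = -2
Signs: + − + − − − + + − −
Runs: +×1, −×1, +×1, −×3, +×2, −×2 → 6

6 runs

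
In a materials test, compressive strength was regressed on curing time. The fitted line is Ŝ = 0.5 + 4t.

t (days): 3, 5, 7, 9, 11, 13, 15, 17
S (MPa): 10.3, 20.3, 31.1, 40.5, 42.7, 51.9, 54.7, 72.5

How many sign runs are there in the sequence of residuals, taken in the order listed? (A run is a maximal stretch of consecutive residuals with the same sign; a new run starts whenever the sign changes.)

4 runs

t=3: Ŝ = 0.5 + 4·3 = 12.5; r = 10.3 − 12.5 = -2.2
t=5: Ŝ = 0.5 + 4·5 = 20.5; r = 20.3 − 20.5 = -0.2
t=7: Ŝ = 0.5 + 4·7 = 28.5; r = 31.1 − 28.5 = 2.6
t=9: Ŝ = 0.5 + 4·9 = 36.5; r = 40.5 − 36.5 = 4
t=11: Ŝ = 0.5 + 4·11 = 44.5; r = 42.7 − 44.5 = -1.8
t=13: Ŝ = 0.5 + 4·13 = 52.5; r = 51.9 − 52.5 = -0.6
t=15: Ŝ = 0.5 + 4·15 = 60.5; r = 54.7 − 60.5 = -5.8
t=17: Ŝ = 0.5 + 4·17 = 68.5; r = 72.5 − 68.5 = 4
Signs: − − + + − − − +
Runs: −×2, +×2, −×3, +×1 → 4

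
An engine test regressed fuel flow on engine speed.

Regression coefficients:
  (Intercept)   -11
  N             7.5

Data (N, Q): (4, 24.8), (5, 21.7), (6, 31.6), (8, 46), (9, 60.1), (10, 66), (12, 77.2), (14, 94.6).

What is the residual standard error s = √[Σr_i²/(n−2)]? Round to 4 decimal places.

N=4: ŷ = -11 + 7.5·4 = 19; r = 24.8 − 19 = 5.8
N=5: ŷ = -11 + 7.5·5 = 26.5; r = 21.7 − 26.5 = -4.8
N=6: ŷ = -11 + 7.5·6 = 34; r = 31.6 − 34 = -2.4
N=8: ŷ = -11 + 7.5·8 = 49; r = 46 − 49 = -3
N=9: ŷ = -11 + 7.5·9 = 56.5; r = 60.1 − 56.5 = 3.6
N=10: ŷ = -11 + 7.5·10 = 64; r = 66 − 64 = 2
N=12: ŷ = -11 + 7.5·12 = 79; r = 77.2 − 79 = -1.8
N=14: ŷ = -11 + 7.5·14 = 94; r = 94.6 − 94 = 0.6
SSE = 33.64 + 23.04 + 5.76 + 9 + 12.96 + 4 + 3.24 + 0.36 = 92
s = √(92/6) = √15.3333 ≈ 3.9158

s = 3.9158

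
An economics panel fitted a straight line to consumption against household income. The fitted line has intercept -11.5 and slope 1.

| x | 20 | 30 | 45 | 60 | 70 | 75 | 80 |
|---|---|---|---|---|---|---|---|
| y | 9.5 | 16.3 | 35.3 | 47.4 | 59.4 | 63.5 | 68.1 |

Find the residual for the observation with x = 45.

ŷ = -11.5 + 45 = 33.5
e = 35.3 − 33.5 = 1.8

e = 1.8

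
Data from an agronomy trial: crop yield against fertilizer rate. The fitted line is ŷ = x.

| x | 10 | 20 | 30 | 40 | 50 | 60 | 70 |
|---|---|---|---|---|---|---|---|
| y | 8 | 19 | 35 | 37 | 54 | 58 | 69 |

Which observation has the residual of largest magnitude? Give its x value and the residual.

x = 30, e = 5

x=10: ŷ = 10 = 10; e = 8 − 10 = -2
x=20: ŷ = 20 = 20; e = 19 − 20 = -1
x=30: ŷ = 30 = 30; e = 35 − 30 = 5
x=40: ŷ = 40 = 40; e = 37 − 40 = -3
x=50: ŷ = 50 = 50; e = 54 − 50 = 4
x=60: ŷ = 60 = 60; e = 58 − 60 = -2
x=70: ŷ = 70 = 70; e = 69 − 70 = -1
Largest |e| is 5 at x = 30, residual 5.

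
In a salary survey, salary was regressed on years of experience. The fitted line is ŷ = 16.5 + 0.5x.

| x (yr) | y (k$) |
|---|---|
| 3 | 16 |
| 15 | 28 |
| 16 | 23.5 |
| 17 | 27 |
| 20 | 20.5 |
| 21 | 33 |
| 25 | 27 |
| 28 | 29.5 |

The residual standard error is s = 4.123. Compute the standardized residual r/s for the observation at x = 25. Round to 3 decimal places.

ŷ = 16.5 + 0.5·25 = 29
r = 27 − 29 = -2
r/s = -2 / 4.123 = -0.485

-0.485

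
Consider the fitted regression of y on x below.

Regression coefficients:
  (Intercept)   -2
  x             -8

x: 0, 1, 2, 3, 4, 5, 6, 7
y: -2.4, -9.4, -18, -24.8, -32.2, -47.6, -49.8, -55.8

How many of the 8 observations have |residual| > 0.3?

6

x=0: ŷ = -2 − 8·0 = -2; e = -2.4 − (-2) = -0.4
x=1: ŷ = -2 − 8·1 = -10; e = -9.4 − (-10) = 0.6
x=2: ŷ = -2 − 8·2 = -18; e = -18 − (-18) = 0
x=3: ŷ = -2 − 8·3 = -26; e = -24.8 − (-26) = 1.2
x=4: ŷ = -2 − 8·4 = -34; e = -32.2 − (-34) = 1.8
x=5: ŷ = -2 − 8·5 = -42; e = -47.6 − (-42) = -5.6
x=6: ŷ = -2 − 8·6 = -50; e = -49.8 − (-50) = 0.2
x=7: ŷ = -2 − 8·7 = -58; e = -55.8 − (-58) = 2.2
|e| > 0.3: x=0 (|e|=0.4), x=1 (|e|=0.6), x=3 (|e|=1.2), x=4 (|e|=1.8), x=5 (|e|=5.6), x=7 (|e|=2.2) → 6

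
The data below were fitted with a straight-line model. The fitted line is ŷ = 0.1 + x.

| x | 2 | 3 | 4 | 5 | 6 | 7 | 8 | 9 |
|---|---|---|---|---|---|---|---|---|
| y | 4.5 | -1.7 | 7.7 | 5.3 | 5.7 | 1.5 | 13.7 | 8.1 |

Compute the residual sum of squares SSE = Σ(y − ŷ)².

x=2: ŷ = 0.1 + 2 = 2.1; e = 4.5 − 2.1 = 2.4
x=3: ŷ = 0.1 + 3 = 3.1; e = -1.7 − 3.1 = -4.8
x=4: ŷ = 0.1 + 4 = 4.1; e = 7.7 − 4.1 = 3.6
x=5: ŷ = 0.1 + 5 = 5.1; e = 5.3 − 5.1 = 0.2
x=6: ŷ = 0.1 + 6 = 6.1; e = 5.7 − 6.1 = -0.4
x=7: ŷ = 0.1 + 7 = 7.1; e = 1.5 − 7.1 = -5.6
x=8: ŷ = 0.1 + 8 = 8.1; e = 13.7 − 8.1 = 5.6
x=9: ŷ = 0.1 + 9 = 9.1; e = 8.1 − 9.1 = -1
SSE = 5.76 + 23.04 + 12.96 + 0.04 + 0.16 + 31.36 + 31.36 + 1 = 105.68

SSE = 105.68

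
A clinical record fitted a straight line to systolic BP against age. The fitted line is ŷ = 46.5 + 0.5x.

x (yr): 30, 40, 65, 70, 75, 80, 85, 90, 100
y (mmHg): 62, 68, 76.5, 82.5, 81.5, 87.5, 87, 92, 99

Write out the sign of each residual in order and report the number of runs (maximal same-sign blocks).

x=30: ŷ = 46.5 + 0.5·30 = 61.5; e = 62 − 61.5 = 0.5
x=40: ŷ = 46.5 + 0.5·40 = 66.5; e = 68 − 66.5 = 1.5
x=65: ŷ = 46.5 + 0.5·65 = 79; e = 76.5 − 79 = -2.5
x=70: ŷ = 46.5 + 0.5·70 = 81.5; e = 82.5 − 81.5 = 1
x=75: ŷ = 46.5 + 0.5·75 = 84; e = 81.5 − 84 = -2.5
x=80: ŷ = 46.5 + 0.5·80 = 86.5; e = 87.5 − 86.5 = 1
x=85: ŷ = 46.5 + 0.5·85 = 89; e = 87 − 89 = -2
x=90: ŷ = 46.5 + 0.5·90 = 91.5; e = 92 − 91.5 = 0.5
x=100: ŷ = 46.5 + 0.5·100 = 96.5; e = 99 − 96.5 = 2.5
Signs: + + − + − + − + +
Runs: +×2, −×1, +×1, −×1, +×1, −×1, +×2 → 7

7 runs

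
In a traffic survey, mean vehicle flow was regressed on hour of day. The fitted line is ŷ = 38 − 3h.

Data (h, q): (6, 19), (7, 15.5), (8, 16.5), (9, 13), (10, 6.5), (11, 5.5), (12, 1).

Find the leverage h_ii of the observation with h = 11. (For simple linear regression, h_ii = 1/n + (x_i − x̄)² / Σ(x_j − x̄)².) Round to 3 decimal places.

h = 0.286

h̄ = (6 + 7 + 8 + 9 + 10 + 11 + 12)/7 = 9
Σ(h − h̄)² = 9 + 4 + 1 + 0 + 1 + 4 + 9 = 28
h = 1/7 + (2)²/28 = 0.142857 + 0.142857 = 0.286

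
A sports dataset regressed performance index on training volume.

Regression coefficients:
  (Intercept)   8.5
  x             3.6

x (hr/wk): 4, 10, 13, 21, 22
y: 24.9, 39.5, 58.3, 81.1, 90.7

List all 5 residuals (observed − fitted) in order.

x=4: ŷ = 8.5 + 3.6·4 = 22.9; e = 24.9 − 22.9 = 2
x=10: ŷ = 8.5 + 3.6·10 = 44.5; e = 39.5 − 44.5 = -5
x=13: ŷ = 8.5 + 3.6·13 = 55.3; e = 58.3 − 55.3 = 3
x=21: ŷ = 8.5 + 3.6·21 = 84.1; e = 81.1 − 84.1 = -3
x=22: ŷ = 8.5 + 3.6·22 = 87.7; e = 90.7 − 87.7 = 3

2, -5, 3, -3, 3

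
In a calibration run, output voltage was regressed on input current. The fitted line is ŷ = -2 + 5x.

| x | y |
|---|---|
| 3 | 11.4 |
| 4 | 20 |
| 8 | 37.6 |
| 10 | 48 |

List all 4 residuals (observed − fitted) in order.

x=3: ŷ = -2 + 5·3 = 13; r = 11.4 − 13 = -1.6
x=4: ŷ = -2 + 5·4 = 18; r = 20 − 18 = 2
x=8: ŷ = -2 + 5·8 = 38; r = 37.6 − 38 = -0.4
x=10: ŷ = -2 + 5·10 = 48; r = 48 − 48 = 0

-1.6, 2, -0.4, 0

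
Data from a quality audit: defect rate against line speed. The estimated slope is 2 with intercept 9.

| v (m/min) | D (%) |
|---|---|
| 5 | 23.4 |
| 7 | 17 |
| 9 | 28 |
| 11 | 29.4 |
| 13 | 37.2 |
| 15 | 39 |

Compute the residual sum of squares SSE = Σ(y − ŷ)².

v=5: ŷ = 9 + 2·5 = 19; r = 23.4 − 19 = 4.4
v=7: ŷ = 9 + 2·7 = 23; r = 17 − 23 = -6
v=9: ŷ = 9 + 2·9 = 27; r = 28 − 27 = 1
v=11: ŷ = 9 + 2·11 = 31; r = 29.4 − 31 = -1.6
v=13: ŷ = 9 + 2·13 = 35; r = 37.2 − 35 = 2.2
v=15: ŷ = 9 + 2·15 = 39; r = 39 − 39 = 0
SSE = 19.36 + 36 + 1 + 2.56 + 4.84 + 0 = 63.76

SSE = 63.76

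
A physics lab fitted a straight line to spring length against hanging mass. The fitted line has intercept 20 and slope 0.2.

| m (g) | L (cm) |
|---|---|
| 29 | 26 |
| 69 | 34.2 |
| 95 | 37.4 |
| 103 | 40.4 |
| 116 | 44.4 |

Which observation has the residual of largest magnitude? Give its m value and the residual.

m = 95, e = -1.6

m=29: ŷ = 20 + 0.2·29 = 25.8; e = 26 − 25.8 = 0.2
m=69: ŷ = 20 + 0.2·69 = 33.8; e = 34.2 − 33.8 = 0.4
m=95: ŷ = 20 + 0.2·95 = 39; e = 37.4 − 39 = -1.6
m=103: ŷ = 20 + 0.2·103 = 40.6; e = 40.4 − 40.6 = -0.2
m=116: ŷ = 20 + 0.2·116 = 43.2; e = 44.4 − 43.2 = 1.2
Largest |e| is 1.6 at m = 95, residual -1.6.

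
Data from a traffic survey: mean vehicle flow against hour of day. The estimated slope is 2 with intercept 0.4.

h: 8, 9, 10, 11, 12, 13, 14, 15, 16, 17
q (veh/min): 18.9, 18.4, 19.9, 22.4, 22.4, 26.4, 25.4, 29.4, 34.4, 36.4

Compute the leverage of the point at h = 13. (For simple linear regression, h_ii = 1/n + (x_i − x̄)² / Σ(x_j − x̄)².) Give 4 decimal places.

h = 0.1030

h̄ = (8 + 9 + 10 + 11 + 12 + 13 + 14 + 15 + 16 + 17)/10 = 12.5
Σ(h − h̄)² = 20.25 + 12.25 + 6.25 + 2.25 + 0.25 + 0.25 + 2.25 + 6.25 + 12.25 + 20.25 = 82.5
h = 1/10 + (0.5)²/82.5 = 0.1 + 0.0030303 = 0.1030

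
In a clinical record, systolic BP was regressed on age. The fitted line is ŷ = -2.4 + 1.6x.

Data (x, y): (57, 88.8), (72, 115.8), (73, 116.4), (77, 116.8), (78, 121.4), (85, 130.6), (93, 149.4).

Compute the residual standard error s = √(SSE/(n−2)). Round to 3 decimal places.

x=57: ŷ = -2.4 + 1.6·57 = 88.8; e = 88.8 − 88.8 = 0
x=72: ŷ = -2.4 + 1.6·72 = 112.8; e = 115.8 − 112.8 = 3
x=73: ŷ = -2.4 + 1.6·73 = 114.4; e = 116.4 − 114.4 = 2
x=77: ŷ = -2.4 + 1.6·77 = 120.8; e = 116.8 − 120.8 = -4
x=78: ŷ = -2.4 + 1.6·78 = 122.4; e = 121.4 − 122.4 = -1
x=85: ŷ = -2.4 + 1.6·85 = 133.6; e = 130.6 − 133.6 = -3
x=93: ŷ = -2.4 + 1.6·93 = 146.4; e = 149.4 − 146.4 = 3
SSE = 0 + 9 + 4 + 16 + 1 + 9 + 9 = 48
s = √(48/5) = √9.6 ≈ 3.098

s = 3.098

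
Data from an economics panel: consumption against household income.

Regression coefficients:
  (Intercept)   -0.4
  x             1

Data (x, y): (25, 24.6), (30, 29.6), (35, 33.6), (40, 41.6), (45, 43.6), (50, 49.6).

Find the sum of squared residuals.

x=25: ŷ = -0.4 + 25 = 24.6; e = 24.6 − 24.6 = 0
x=30: ŷ = -0.4 + 30 = 29.6; e = 29.6 − 29.6 = 0
x=35: ŷ = -0.4 + 35 = 34.6; e = 33.6 − 34.6 = -1
x=40: ŷ = -0.4 + 40 = 39.6; e = 41.6 − 39.6 = 2
x=45: ŷ = -0.4 + 45 = 44.6; e = 43.6 − 44.6 = -1
x=50: ŷ = -0.4 + 50 = 49.6; e = 49.6 − 49.6 = 0
SSE = 0 + 0 + 1 + 4 + 1 + 0 = 6

SSE = 6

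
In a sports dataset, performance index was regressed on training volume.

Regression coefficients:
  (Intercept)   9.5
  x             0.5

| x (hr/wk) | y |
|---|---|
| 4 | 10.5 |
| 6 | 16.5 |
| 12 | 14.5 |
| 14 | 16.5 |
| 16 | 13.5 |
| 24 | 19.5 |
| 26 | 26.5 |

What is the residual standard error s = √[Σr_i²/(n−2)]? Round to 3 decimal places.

s = 3.286

x=4: ŷ = 9.5 + 0.5·4 = 11.5; r = 10.5 − 11.5 = -1
x=6: ŷ = 9.5 + 0.5·6 = 12.5; r = 16.5 − 12.5 = 4
x=12: ŷ = 9.5 + 0.5·12 = 15.5; r = 14.5 − 15.5 = -1
x=14: ŷ = 9.5 + 0.5·14 = 16.5; r = 16.5 − 16.5 = 0
x=16: ŷ = 9.5 + 0.5·16 = 17.5; r = 13.5 − 17.5 = -4
x=24: ŷ = 9.5 + 0.5·24 = 21.5; r = 19.5 − 21.5 = -2
x=26: ŷ = 9.5 + 0.5·26 = 22.5; r = 26.5 − 22.5 = 4
SSE = 1 + 16 + 1 + 0 + 16 + 4 + 16 = 54
s = √(54/5) = √10.8 ≈ 3.286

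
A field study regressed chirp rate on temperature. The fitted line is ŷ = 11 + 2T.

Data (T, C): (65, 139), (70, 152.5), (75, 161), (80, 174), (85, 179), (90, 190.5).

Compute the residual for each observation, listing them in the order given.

-2, 1.5, 0, 3, -2, -0.5

T=65: ŷ = 11 + 2·65 = 141; r = 139 − 141 = -2
T=70: ŷ = 11 + 2·70 = 151; r = 152.5 − 151 = 1.5
T=75: ŷ = 11 + 2·75 = 161; r = 161 − 161 = 0
T=80: ŷ = 11 + 2·80 = 171; r = 174 − 171 = 3
T=85: ŷ = 11 + 2·85 = 181; r = 179 − 181 = -2
T=90: ŷ = 11 + 2·90 = 191; r = 190.5 − 191 = -0.5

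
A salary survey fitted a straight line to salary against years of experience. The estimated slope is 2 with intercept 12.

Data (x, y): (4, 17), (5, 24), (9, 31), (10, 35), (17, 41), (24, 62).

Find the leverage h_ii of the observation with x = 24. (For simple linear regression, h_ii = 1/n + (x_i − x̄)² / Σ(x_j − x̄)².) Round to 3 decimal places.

x̄ = (4 + 5 + 9 + 10 + 17 + 24)/6 = 11.5
Σ(x − x̄)² = 56.25 + 42.25 + 6.25 + 2.25 + 30.25 + 156.25 = 293.5
h = 1/6 + (12.5)²/293.5 = 0.166667 + 0.532368 = 0.699

h = 0.699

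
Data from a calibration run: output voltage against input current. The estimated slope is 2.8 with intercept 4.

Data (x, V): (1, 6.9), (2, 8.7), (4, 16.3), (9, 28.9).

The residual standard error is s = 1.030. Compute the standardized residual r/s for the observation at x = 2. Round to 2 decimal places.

-0.87

ŷ = 4 + 2.8·2 = 9.6
r = 8.7 − 9.6 = -0.9
r/s = -0.9 / 1.030 = -0.87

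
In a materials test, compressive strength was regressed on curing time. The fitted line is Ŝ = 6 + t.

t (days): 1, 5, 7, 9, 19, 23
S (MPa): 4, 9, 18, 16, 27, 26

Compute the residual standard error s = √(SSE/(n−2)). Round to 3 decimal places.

s = 3.606

t=1: Ŝ = 6 + 1 = 7; e = 4 − 7 = -3
t=5: Ŝ = 6 + 5 = 11; e = 9 − 11 = -2
t=7: Ŝ = 6 + 7 = 13; e = 18 − 13 = 5
t=9: Ŝ = 6 + 9 = 15; e = 16 − 15 = 1
t=19: Ŝ = 6 + 19 = 25; e = 27 − 25 = 2
t=23: Ŝ = 6 + 23 = 29; e = 26 − 29 = -3
SSE = 9 + 4 + 25 + 1 + 4 + 9 = 52
s = √(52/4) = √13 ≈ 3.606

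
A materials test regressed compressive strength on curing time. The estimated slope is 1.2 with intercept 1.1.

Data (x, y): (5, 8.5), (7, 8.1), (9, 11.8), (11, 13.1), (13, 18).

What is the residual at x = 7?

r = -1.4

ŷ = 1.1 + 1.2·7 = 9.5
r = 8.1 − 9.5 = -1.4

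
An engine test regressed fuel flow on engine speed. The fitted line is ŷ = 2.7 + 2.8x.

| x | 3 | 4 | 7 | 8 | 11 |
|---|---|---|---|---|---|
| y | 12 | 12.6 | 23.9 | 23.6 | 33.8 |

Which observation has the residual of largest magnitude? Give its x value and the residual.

x=3: ŷ = 2.7 + 2.8·3 = 11.1; e = 12 − 11.1 = 0.9
x=4: ŷ = 2.7 + 2.8·4 = 13.9; e = 12.6 − 13.9 = -1.3
x=7: ŷ = 2.7 + 2.8·7 = 22.3; e = 23.9 − 22.3 = 1.6
x=8: ŷ = 2.7 + 2.8·8 = 25.1; e = 23.6 − 25.1 = -1.5
x=11: ŷ = 2.7 + 2.8·11 = 33.5; e = 33.8 − 33.5 = 0.3
Largest |e| is 1.6 at x = 7, residual 1.6.

x = 7, e = 1.6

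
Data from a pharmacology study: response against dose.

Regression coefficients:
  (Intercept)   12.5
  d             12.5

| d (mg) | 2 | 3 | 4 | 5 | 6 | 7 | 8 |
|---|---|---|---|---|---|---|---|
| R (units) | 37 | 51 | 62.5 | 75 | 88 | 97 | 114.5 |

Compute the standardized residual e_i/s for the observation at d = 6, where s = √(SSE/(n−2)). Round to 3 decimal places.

0.294

d=2: ŷ = 12.5 + 12.5·2 = 37.5; e = 37 − 37.5 = -0.5
d=3: ŷ = 12.5 + 12.5·3 = 50; e = 51 − 50 = 1
d=4: ŷ = 12.5 + 12.5·4 = 62.5; e = 62.5 − 62.5 = 0
d=5: ŷ = 12.5 + 12.5·5 = 75; e = 75 − 75 = 0
d=6: ŷ = 12.5 + 12.5·6 = 87.5; e = 88 − 87.5 = 0.5
d=7: ŷ = 12.5 + 12.5·7 = 100; e = 97 − 100 = -3
d=8: ŷ = 12.5 + 12.5·8 = 112.5; e = 114.5 − 112.5 = 2
SSE = 0.25 + 1 + 0 + 0 + 0.25 + 9 + 4 = 14.5
s = √(14.5/5) = 1.70294
e/s = 0.5 / 1.70294 = 0.294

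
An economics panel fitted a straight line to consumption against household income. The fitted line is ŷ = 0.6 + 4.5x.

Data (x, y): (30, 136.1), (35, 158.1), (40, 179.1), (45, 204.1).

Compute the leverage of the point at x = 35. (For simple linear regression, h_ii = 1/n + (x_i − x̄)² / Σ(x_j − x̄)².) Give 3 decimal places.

h = 0.300

x̄ = (30 + 35 + 40 + 45)/4 = 37.5
Σ(x − x̄)² = 56.25 + 6.25 + 6.25 + 56.25 = 125
h = 1/4 + (-2.5)²/125 = 0.25 + 0.05 = 0.300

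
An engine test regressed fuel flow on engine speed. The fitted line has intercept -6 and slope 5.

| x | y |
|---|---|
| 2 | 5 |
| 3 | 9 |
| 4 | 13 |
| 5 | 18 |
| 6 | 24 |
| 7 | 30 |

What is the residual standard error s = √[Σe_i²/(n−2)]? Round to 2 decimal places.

x=2: ŷ = -6 + 5·2 = 4; e = 5 − 4 = 1
x=3: ŷ = -6 + 5·3 = 9; e = 9 − 9 = 0
x=4: ŷ = -6 + 5·4 = 14; e = 13 − 14 = -1
x=5: ŷ = -6 + 5·5 = 19; e = 18 − 19 = -1
x=6: ŷ = -6 + 5·6 = 24; e = 24 − 24 = 0
x=7: ŷ = -6 + 5·7 = 29; e = 30 − 29 = 1
SSE = 1 + 0 + 1 + 1 + 0 + 1 = 4
s = √(4/4) = √1 ≈ 1.00

s = 1.00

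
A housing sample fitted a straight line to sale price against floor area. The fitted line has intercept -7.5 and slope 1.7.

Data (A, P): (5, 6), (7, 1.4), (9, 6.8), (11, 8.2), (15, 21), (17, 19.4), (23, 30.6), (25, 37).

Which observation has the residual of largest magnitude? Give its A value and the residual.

A = 5, e = 5

A=5: P̂ = -7.5 + 1.7·5 = 1; e = 6 − 1 = 5
A=7: P̂ = -7.5 + 1.7·7 = 4.4; e = 1.4 − 4.4 = -3
A=9: P̂ = -7.5 + 1.7·9 = 7.8; e = 6.8 − 7.8 = -1
A=11: P̂ = -7.5 + 1.7·11 = 11.2; e = 8.2 − 11.2 = -3
A=15: P̂ = -7.5 + 1.7·15 = 18; e = 21 − 18 = 3
A=17: P̂ = -7.5 + 1.7·17 = 21.4; e = 19.4 − 21.4 = -2
A=23: P̂ = -7.5 + 1.7·23 = 31.6; e = 30.6 − 31.6 = -1
A=25: P̂ = -7.5 + 1.7·25 = 35; e = 37 − 35 = 2
Largest |e| is 5 at A = 5, residual 5.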